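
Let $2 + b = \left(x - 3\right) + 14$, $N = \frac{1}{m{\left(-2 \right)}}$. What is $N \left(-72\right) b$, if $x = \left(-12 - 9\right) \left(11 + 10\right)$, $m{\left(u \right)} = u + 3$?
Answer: $31104$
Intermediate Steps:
$m{\left(u \right)} = 3 + u$
$x = -441$ ($x = \left(-21\right) 21 = -441$)
$N = 1$ ($N = \frac{1}{3 - 2} = 1^{-1} = 1$)
$b = -432$ ($b = -2 + \left(\left(-441 - 3\right) + 14\right) = -2 + \left(-444 + 14\right) = -2 - 430 = -432$)
$N \left(-72\right) b = 1 \left(-72\right) \left(-432\right) = \left(-72\right) \left(-432\right) = 31104$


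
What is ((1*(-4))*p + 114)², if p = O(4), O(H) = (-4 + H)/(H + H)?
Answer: 12996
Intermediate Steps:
O(H) = (-4 + H)/(2*H) (O(H) = (-4 + H)/((2*H)) = (-4 + H)*(1/(2*H)) = (-4 + H)/(2*H))
p = 0 (p = (½)*(-4 + 4)/4 = (½)*(¼)*0 = 0)
((1*(-4))*p + 114)² = ((1*(-4))*0 + 114)² = (-4*0 + 114)² = (0 + 114)² = 114² = 12996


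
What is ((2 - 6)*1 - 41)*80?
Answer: -3600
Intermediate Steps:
((2 - 6)*1 - 41)*80 = (-4*1 - 41)*80 = (-4 - 41)*80 = -45*80 = -3600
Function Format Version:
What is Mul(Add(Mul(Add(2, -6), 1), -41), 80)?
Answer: -3600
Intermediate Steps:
Mul(Add(Mul(Add(2, -6), 1), -41), 80) = Mul(Add(Mul(-4, 1), -41), 80) = Mul(Add(-4, -41), 80) = Mul(-45, 80) = -3600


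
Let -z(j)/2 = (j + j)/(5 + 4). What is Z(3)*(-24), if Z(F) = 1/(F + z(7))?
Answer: 216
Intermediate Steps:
z(j) = -4*j/9 (z(j) = -2*(j + j)/(5 + 4) = -2*2*j/9 = -4*j/9)
Z(F) = 1/(-28/9 + F) (Z(F) = 1/(F - 4/9*7) = 1/(F - 28/9) = 1/(-28/9 + F))
Z(3)*(-24) = (9/(-28 + 9*3))*(-24) = (9/(-28 + 27))*(-24) = (9/(-1))*(-24) = (9*(-1))*(-24) = -9*(-24) = 216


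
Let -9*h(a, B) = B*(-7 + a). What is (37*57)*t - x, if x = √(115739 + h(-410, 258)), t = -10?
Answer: -21090 - √127693 ≈ -21447.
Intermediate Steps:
h(a, B) = -B*(-7 + a)/9
x = √127693 (x = √(115739 + (⅑)*258*(7 - 1*(-410))) = √(115739 + (⅑)*258*(7 + 410)) = √(115739 + (⅑)*258*417) = √(115739 + 11954) = √127693 ≈ 357.34)
(37*57)*t - x = (37*57)*(-10) - √127693 = 2109*(-10) - √127693 = -21090 - √127693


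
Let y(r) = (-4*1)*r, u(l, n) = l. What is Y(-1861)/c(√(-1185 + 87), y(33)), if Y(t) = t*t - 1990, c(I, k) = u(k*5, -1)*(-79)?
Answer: 1153777/17380 ≈ 66.385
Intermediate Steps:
y(r) = -4*r
c(I, k) = -395*k (c(I, k) = (k*5)*(-79) = (5*k)*(-79) = -395*k)
Y(t) = -1990 + t² (Y(t) = t² - 1990 = -1990 + t²)
Y(-1861)/c(√(-1185 + 87), y(33)) = (-1990 + (-1861)²)/((-(-1580)*33)) = (-1990 + 3463321)/((-395*(-132))) = 3461331/52140 = 3461331*(1/52140) = 1153777/17380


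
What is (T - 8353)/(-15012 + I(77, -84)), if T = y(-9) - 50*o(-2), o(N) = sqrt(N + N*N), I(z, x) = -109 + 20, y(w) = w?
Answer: 8362/15101 + 50*sqrt(2)/15101 ≈ 0.55842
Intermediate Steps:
I(z, x) = -89
o(N) = sqrt(N + N**2)
T = -9 - 50*sqrt(2) ≈ -79.711
(T - 8353)/(-15012 + I(77, -84)) = ((-9 - 50*sqrt(2)) - 8353)/(-15012 - 89) = (-8362 - 50*sqrt(2))/(-15101) = (-8362 - 50*sqrt(2))*(-1/15101) = 8362/15101 + 50*sqrt(2)/15101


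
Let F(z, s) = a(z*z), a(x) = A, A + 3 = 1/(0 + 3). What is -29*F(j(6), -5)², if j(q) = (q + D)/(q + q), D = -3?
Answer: -1856/9 ≈ -206.22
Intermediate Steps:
A = -8/3 (A = -3 + 1/(0 + 3) = -3 + 1/3 = -3 + ⅓ = -8/3 ≈ -2.6667)
j(q) = (-3 + q)/(2*q) (j(q) = (q - 3)/(q + q) = (-3 + q)/((2*q)) = (-3 + q)*(1/(2*q)) = (-3 + q)/(2*q))
a(x) = -8/3
F(z, s) = -8/3
-29*F(j(6), -5)² = -29*(-8/3)² = -29*64/9 = -1856/9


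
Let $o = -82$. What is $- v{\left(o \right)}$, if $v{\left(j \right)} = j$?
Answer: $82$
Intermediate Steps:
$- v{\left(o \right)} = \left(-1\right) \left(-82\right) = 82$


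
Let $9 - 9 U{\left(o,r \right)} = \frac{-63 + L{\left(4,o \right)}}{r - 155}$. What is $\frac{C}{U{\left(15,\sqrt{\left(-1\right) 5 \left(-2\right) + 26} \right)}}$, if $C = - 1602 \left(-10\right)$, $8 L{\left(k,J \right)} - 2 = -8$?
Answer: $\frac{28643760}{1703} \approx 16820.0$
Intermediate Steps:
$L{\left(k,J \right)} = - \frac{3}{4}$ ($L{\left(k,J \right)} = \frac{1}{4} + \frac{1}{8} \left(-8\right) = \frac{1}{4} - 1 = - \frac{3}{4}$)
$U{\left(o,r \right)} = 1 + \frac{85}{12 \left(-155 + r\right)}$ ($U{\left(o,r \right)} = 1 - \frac{\left(-63 - \frac{3}{4}\right) \frac{1}{r - 155}}{9} = 1 - \frac{\left(- \frac{255}{4}\right) \frac{1}{-155 + r}}{9} = 1 + \frac{85}{12 \left(-155 + r\right)}$)
$C = 16020$ ($C = \left(-1\right) \left(-16020\right) = 16020$)
$\frac{C}{U{\left(15,\sqrt{\left(-1\right) 5 \left(-2\right) + 26} \right)}} = \frac{16020}{\frac{1}{-155 + \sqrt{\left(-1\right) 5 \left(-2\right) + 26}} \left(- \frac{1775}{12} + \sqrt{\left(-1\right) 5 \left(-2\right) + 26}\right)} = \frac{16020}{\frac{1}{-155 + \sqrt{\left(-5\right) \left(-2\right) + 26}} \left(- \frac{1775}{12} + \sqrt{\left(-5\right) \left(-2\right) + 26}\right)} = \frac{16020}{\frac{1}{-155 + \sqrt{10 + 26}} \left(- \frac{1775}{12} + \sqrt{10 + 26}\right)} = \frac{16020}{\frac{1}{-155 + \sqrt{36}} \left(- \frac{1775}{12} + \sqrt{36}\right)} = \frac{16020}{\frac{1}{-155 + 6} \left(- \frac{1775}{12} + 6\right)} = \frac{16020}{\frac{1}{-149} \left(- \frac{1703}{12}\right)} = \frac{16020}{\left(- \frac{1}{149}\right) \left(- \frac{1703}{12}\right)} = \frac{16020}{\frac{1703}{1788}} = 16020 \cdot \frac{1788}{1703} = \frac{28643760}{1703}$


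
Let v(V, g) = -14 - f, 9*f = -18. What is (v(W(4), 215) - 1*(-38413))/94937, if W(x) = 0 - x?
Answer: 38401/94937 ≈ 0.40449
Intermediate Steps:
f = -2 (f = (⅑)*(-18) = -2)
W(x) = -x
v(V, g) = -12 (v(V, g) = -14 - 1*(-2) = -14 + 2 = -12)
(v(W(4), 215) - 1*(-38413))/94937 = (-12 - 1*(-38413))/94937 = (-12 + 38413)*(1/94937) = 38401*(1/94937) = 38401/94937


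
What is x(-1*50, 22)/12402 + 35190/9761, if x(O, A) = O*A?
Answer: 212844640/60527961 ≈ 3.5165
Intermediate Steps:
x(O, A) = A*O
x(-1*50, 22)/12402 + 35190/9761 = (22*(-1*50))/12402 + 35190/9761 = (22*(-50))*(1/12402) + 35190*(1/9761) = -1100*1/12402 + 35190/9761 = -550/6201 + 35190/9761 = 212844640/60527961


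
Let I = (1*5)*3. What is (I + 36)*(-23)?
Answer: -1173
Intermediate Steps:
I = 15 (I = 5*3 = 15)
(I + 36)*(-23) = (15 + 36)*(-23) = 51*(-23) = -1173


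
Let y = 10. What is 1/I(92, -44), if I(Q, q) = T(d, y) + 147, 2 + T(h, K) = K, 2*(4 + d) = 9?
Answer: 1/155 ≈ 0.0064516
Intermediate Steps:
d = ½ (d = -4 + (½)*9 = -4 + 9/2 = ½ ≈ 0.50000)
T(h, K) = -2 + K
I(Q, q) = 155 (I(Q, q) = (-2 + 10) + 147 = 8 + 147 = 155)
1/I(92, -44) = 1/155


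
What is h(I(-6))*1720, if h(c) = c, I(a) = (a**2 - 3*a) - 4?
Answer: 86000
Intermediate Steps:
I(a) = -4 + a**2 - 3*a
h(I(-6))*1720 = (-4 + (-6)**2 - 3*(-6))*1720 = (-4 + 36 + 18)*1720 = 50*1720 = 86000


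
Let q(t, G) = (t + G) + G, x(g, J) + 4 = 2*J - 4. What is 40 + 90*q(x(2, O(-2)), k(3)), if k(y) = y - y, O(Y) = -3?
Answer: -1220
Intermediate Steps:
k(y) = 0
x(g, J) = -8 + 2*J (x(g, J) = -4 + (2*J - 4) = -4 + (-4 + 2*J) = -8 + 2*J)
q(t, G) = t + 2*G (q(t, G) = (G + t) + G = t + 2*G)
40 + 90*q(x(2, O(-2)), k(3)) = 40 + 90*((-8 + 2*(-3)) + 2*0) = 40 + 90*((-8 - 6) + 0) = 40 + 90*(-14 + 0) = 40 + 90*(-14) = 40 - 1260 = -1220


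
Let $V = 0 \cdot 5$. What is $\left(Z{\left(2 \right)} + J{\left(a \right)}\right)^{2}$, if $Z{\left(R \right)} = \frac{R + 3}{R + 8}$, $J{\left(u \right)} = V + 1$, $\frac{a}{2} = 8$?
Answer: $\frac{9}{4} \approx 2.25$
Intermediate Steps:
$a = 16$ ($a = 2 \cdot 8 = 16$)
$V = 0$
$J{\left(u \right)} = 1$ ($J{\left(u \right)} = 0 + 1 = 1$)
$Z{\left(R \right)} = \frac{3 + R}{8 + R}$
$\left(Z{\left(2 \right)} + J{\left(a \right)}\right)^{2} = \left(\frac{3 + 2}{8 + 2} + 1\right)^{2} = \left(\frac{1}{10} \cdot 5 + 1\right)^{2} = \left(\frac{1}{2} + 1\right)^{2} = \left(\frac{3}{2}\right)^{2} = \frac{9}{4}$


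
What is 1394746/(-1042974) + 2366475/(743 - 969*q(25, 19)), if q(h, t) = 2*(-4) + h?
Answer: -249011125123/1640598102 ≈ -151.78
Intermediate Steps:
q(h, t) = -8 + h
1394746/(-1042974) + 2366475/(743 - 969*q(25, 19)) = 1394746/(-1042974) + 2366475/(743 - 969*(-8 + 25)) = 1394746*(-1/1042974) + 2366475/(743 - 969*17) = -697373/521487 + 2366475/(743 - 16473) = -697373/521487 + 2366475/(-15730) = -697373/521487 + 2366475*(-1/15730) = -697373/521487 - 473295/3146 = -249011125123/1640598102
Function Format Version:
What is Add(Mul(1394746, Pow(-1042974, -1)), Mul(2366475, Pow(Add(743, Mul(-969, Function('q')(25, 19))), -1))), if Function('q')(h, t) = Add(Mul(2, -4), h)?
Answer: Rational(-249011125123, 1640598102) ≈ -151.78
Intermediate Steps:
Function('q')(h, t) = Add(-8, h)
Add(Mul(1394746, Pow(-1042974, -1)), Mul(2366475, Pow(Add(743, Mul(-969, Function('q')(25, 19))), -1))) = Add(Mul(1394746, Pow(-1042974, -1)), Mul(2366475, Pow(Add(743, Mul(-969, Add(-8, 25))), -1))) = Add(Mul(1394746, Rational(-1, 1042974)), Mul(2366475, Pow(Add(743, Mul(-969, 17)), -1))) = Add(Rational(-697373, 521487), Mul(2366475, Pow(Add(743, -16473), -1))) = Add(Rational(-697373, 521487), Mul(2366475, Pow(-15730, -1))) = Add(Rational(-697373, 521487), Mul(2366475, Rational(-1, 15730))) = Add(Rational(-697373, 521487), Rational(-473295, 3146)) = Rational(-249011125123, 1640598102)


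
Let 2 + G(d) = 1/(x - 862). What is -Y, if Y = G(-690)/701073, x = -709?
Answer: 3143/1101385683 ≈ 2.8537e-6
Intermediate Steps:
G(d) = -3143/1571 (G(d) = -2 + 1/(-709 - 862) = -2 + 1/(-1571) = -2 - 1/1571 = -3143/1571)
Y = -3143/1101385683 (Y = -3143/1571/701073 = -3143/1571*1/701073 = -3143/1101385683 ≈ -2.8537e-6)
-Y = -1*(-3143/1101385683) = 3143/1101385683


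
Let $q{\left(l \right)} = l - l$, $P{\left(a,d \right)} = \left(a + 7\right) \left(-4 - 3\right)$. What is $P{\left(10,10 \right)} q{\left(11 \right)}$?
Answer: $0$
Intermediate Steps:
$P{\left(a,d \right)} = -49 - 7 a$ ($P{\left(a,d \right)} = \left(7 + a\right) \left(-7\right) = -49 - 7 a$)
$q{\left(l \right)} = 0$
$P{\left(10,10 \right)} q{\left(11 \right)} = \left(-49 - 70\right) 0 = \left(-119\right) 0 = 0$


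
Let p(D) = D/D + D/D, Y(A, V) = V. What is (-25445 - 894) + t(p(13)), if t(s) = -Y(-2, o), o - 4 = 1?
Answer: -26344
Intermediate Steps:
o = 5 (o = 4 + 1 = 5)
p(D) = 2 (p(D) = 1 + 1 = 2)
t(s) = -5 (t(s) = -1*5 = -5)
(-25445 - 894) + t(p(13)) = (-25445 - 894) - 5 = -26339 - 5 = -26344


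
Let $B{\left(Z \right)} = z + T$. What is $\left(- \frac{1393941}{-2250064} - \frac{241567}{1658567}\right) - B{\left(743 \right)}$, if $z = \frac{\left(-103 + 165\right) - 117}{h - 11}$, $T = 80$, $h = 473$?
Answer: $- \frac{6223095414400681}{78369519864048} \approx -79.407$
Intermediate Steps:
$z = - \frac{5}{42}$ ($z = \frac{\left(-103 + 165\right) - 117}{473 - 11} = \frac{62 - 117}{462} = \left(-55\right) \frac{1}{462} = - \frac{5}{42} \approx -0.11905$)
$B{\left(Z \right)} = \frac{3355}{42}$ ($B{\left(Z \right)} = - \frac{5}{42} + 80 = \frac{3355}{42}$)
$\left(- \frac{1393941}{-2250064} - \frac{241567}{1658567}\right) - B{\left(743 \right)} = \left(- \frac{1393941}{-2250064} - \frac{241567}{1658567}\right) - \frac{3355}{42} = \left(\left(-1393941\right) \left(- \frac{1}{2250064}\right) - \frac{241567}{1658567}\right) - \frac{3355}{42} = \left(\frac{1393941}{2250064} - \frac{241567}{1658567}\right) - \frac{3355}{42} = \frac{1768403332259}{3731881898288} - \frac{3355}{42} = - \frac{6223095414400681}{78369519864048}$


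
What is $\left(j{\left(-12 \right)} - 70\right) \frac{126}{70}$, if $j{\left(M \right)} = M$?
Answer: $- \frac{738}{5} \approx -147.6$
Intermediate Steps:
$\left(j{\left(-12 \right)} - 70\right) \frac{126}{70} = \left(-12 - 70\right) \frac{126}{70} = - 82 \cdot 126 \cdot \frac{1}{70} = \left(-82\right) \frac{9}{5} = - \frac{738}{5}$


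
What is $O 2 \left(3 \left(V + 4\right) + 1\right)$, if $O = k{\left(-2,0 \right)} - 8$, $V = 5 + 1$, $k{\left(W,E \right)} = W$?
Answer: $-620$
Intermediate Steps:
$V = 6$
$O = -10$ ($O = -2 - 8 = -10$)
$O 2 \left(3 \left(V + 4\right) + 1\right) = \left(-10\right) 2 \left(3 \left(6 + 4\right) + 1\right) = - 20 \left(3 \cdot 10 + 1\right) = - 20 \left(30 + 1\right) = \left(-20\right) 31 = -620$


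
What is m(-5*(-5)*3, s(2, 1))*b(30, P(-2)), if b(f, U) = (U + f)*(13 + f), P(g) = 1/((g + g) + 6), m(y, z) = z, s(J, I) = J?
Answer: 2623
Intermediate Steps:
P(g) = 1/(6 + 2*g) (P(g) = 1/(2*g + 6) = 1/(6 + 2*g))
b(f, U) = (13 + f)*(U + f)
m(-5*(-5)*3, s(2, 1))*b(30, P(-2)) = 2*(30² + 13*(1/(2*(3 - 2))) + 13*30 + (1/(2*(3 - 2)))*30) = 2*(900 + 13*((½)/1) + 390 + ((½)/1)*30) = 2*(900 + 13*((½)*1) + 390 + ((½)*1)*30) = 2*(900 + 13*(½) + 390 + (½)*30) = 2*(900 + 13/2 + 390 + 15) = 2*(2623/2) = 2623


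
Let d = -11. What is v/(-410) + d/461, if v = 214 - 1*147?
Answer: -35397/189010 ≈ -0.18728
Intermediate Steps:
v = 67 (v = 214 - 147 = 67)
v/(-410) + d/461 = 67/(-410) - 11/461 = 67*(-1/410) - 11*1/461 = -67/410 - 11/461 = -35397/189010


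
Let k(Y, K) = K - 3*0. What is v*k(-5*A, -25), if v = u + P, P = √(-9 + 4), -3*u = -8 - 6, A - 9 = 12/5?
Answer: -350/3 - 25*I*√5 ≈ -116.67 - 55.902*I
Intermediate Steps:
A = 57/5 (A = 9 + 12/5 = 57/5 ≈ 11.400)
k(Y, K) = K (k(Y, K) = K + 0 = K)
u = 14/3 (u = -(-8 - 6)/3 = -⅓*(-14) = 14/3 ≈ 4.6667)
P = I*√5 (P = √(-5) = I*√5 ≈ 2.2361*I)
v = 14/3 + I*√5 ≈ 4.6667 + 2.2361*I
v*k(-5*A, -25) = (14/3 + I*√5)*(-25) = -350/3 - 25*I*√5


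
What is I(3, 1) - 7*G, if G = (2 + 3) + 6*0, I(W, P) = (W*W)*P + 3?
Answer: -23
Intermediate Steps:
I(W, P) = 3 + P*W² (I(W, P) = W²*P + 3 = P*W² + 3 = 3 + P*W²)
G = 5 (G = 5 + 0 = 5)
I(3, 1) - 7*G = (3 + 1*3²) - 7*5 = (3 + 1*9) - 35 = (3 + 9) - 35 = 12 - 35 = -23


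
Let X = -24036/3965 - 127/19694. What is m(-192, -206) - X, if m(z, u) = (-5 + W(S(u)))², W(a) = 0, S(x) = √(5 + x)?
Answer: 2426036289/78086710 ≈ 31.068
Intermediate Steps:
m(z, u) = 25 (m(z, u) = (-5 + 0)² = (-5)² = 25)
X = -473868539/78086710 (X = -24036*1/3965 - 127*1/19694 = -24036/3965 - 127/19694 = -473868539/78086710 ≈ -6.0685)
m(-192, -206) - X = 25 - 1*(-473868539/78086710) = 25 + 473868539/78086710 = 2426036289/78086710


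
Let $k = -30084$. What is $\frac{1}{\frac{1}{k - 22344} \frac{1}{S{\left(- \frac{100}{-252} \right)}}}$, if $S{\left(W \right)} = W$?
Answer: $- \frac{436900}{21} \approx -20805.0$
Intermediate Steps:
$\frac{1}{\frac{1}{k - 22344} \frac{1}{S{\left(- \frac{100}{-252} \right)}}} = \frac{1}{\frac{1}{-30084 - 22344} \frac{1}{\left(-100\right) \frac{1}{-252}}} = \frac{1}{\frac{1}{-52428} \frac{1}{\left(-100\right) \left(- \frac{1}{252}\right)}} = \frac{1}{\left(- \frac{1}{52428}\right) \frac{1}{\frac{25}{63}}} = \frac{1}{\left(- \frac{1}{52428}\right) \frac{63}{25}} = \frac{1}{- \frac{21}{436900}} = - \frac{436900}{21}$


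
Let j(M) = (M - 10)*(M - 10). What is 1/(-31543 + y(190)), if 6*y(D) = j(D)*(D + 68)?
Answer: 1/1361657 ≈ 7.3440e-7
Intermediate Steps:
j(M) = (-10 + M)² (j(M) = (-10 + M)*(-10 + M) = (-10 + M)²)
y(D) = (-10 + D)²*(68 + D)/6 (y(D) = ((-10 + D)²*(D + 68))/6 = ((-10 + D)²*(68 + D))/6 = (-10 + D)²*(68 + D)/6)
1/(-31543 + y(190)) = 1/(-31543 + (-10 + 190)²*(68 + 190)/6) = 1/(-31543 + (⅙)*180²*258) = 1/(-31543 + (⅙)*32400*258) = 1/(-31543 + 1393200) = 1/1361657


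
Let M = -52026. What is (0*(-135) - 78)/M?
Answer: 1/667 ≈ 0.0014993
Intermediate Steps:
(0*(-135) - 78)/M = (0*(-135) - 78)/(-52026) = (0 - 78)*(-1/52026) = -78*(-1/52026) = 1/667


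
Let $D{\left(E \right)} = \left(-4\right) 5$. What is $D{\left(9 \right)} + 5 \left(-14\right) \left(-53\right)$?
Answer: $3690$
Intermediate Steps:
$D{\left(E \right)} = -20$
$D{\left(9 \right)} + 5 \left(-14\right) \left(-53\right) = -20 + 5 \left(-14\right) \left(-53\right) = -20 - -3710 = -20 + 3710 = 3690$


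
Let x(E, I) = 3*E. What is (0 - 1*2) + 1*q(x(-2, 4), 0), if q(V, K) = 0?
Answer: -2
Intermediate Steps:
(0 - 1*2) + 1*q(x(-2, 4), 0) = (0 - 1*2) + 1*0 = (0 - 2) + 0 = -2 + 0 = -2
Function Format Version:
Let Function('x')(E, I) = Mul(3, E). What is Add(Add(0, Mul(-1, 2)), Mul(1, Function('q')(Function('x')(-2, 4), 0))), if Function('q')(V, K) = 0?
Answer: -2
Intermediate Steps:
Add(Add(0, Mul(-1, 2)), Mul(1, Function('q')(Function('x')(-2, 4), 0))) = Add(Add(0, Mul(-1, 2)), Mul(1, 0)) = Add(Add(0, -2), 0) = Add(-2, 0) = -2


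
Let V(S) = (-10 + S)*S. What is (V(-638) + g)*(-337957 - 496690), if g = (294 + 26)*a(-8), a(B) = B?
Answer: -342926405008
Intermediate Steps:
V(S) = S*(-10 + S)
g = -2560 (g = (294 + 26)*(-8) = 320*(-8) = -2560)
(V(-638) + g)*(-337957 - 496690) = (-638*(-10 - 638) - 2560)*(-337957 - 496690) = (-638*(-648) - 2560)*(-834647) = (413424 - 2560)*(-834647) = 410864*(-834647) = -342926405008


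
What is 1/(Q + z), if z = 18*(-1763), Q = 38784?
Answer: 1/7050 ≈ 0.00014184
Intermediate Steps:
z = -31734
1/(Q + z) = 1/(38784 - 31734) = 1/7050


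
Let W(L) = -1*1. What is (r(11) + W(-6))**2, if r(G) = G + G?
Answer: 441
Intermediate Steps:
W(L) = -1
r(G) = 2*G
(r(11) + W(-6))**2 = (2*11 - 1)**2 = (22 - 1)**2 = 21**2 = 441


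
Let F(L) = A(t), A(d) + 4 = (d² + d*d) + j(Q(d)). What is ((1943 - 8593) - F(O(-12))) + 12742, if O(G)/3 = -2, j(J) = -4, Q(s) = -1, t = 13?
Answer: 5762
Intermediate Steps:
O(G) = -6 (O(G) = 3*(-2) = -6)
A(d) = -8 + 2*d² (A(d) = -4 + ((d² + d*d) - 4) = -4 + ((d² + d²) - 4) = -4 + (2*d² - 4) = -4 + (-4 + 2*d²) = -8 + 2*d²)
F(L) = 330 (F(L) = -8 + 2*13² = -8 + 2*169 = -8 + 338 = 330)
((1943 - 8593) - F(O(-12))) + 12742 = ((1943 - 8593) - 1*330) + 12742 = (-6650 - 330) + 12742 = -6980 + 12742 = 5762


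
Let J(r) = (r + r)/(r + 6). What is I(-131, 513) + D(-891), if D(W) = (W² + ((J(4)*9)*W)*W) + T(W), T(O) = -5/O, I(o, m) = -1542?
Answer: 28994397226/4455 ≈ 6.5083e+6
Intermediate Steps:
J(r) = 2*r/(6 + r) (J(r) = (2*r)/(6 + r) = 2*r/(6 + r))
D(W) = -5/W + 41*W²/5 (D(W) = (W² + (((2*4/(6 + 4))*9)*W)*W) - 5/W = (W² + (((2*4/10)*9)*W)*W) - 5/W = (W² + (((2*4*(⅒))*9)*W)*W) - 5/W = (W² + (((⅘)*9)*W)*W) - 5/W = (W² + (36*W/5)*W) - 5/W = (W² + 36*W²/5) - 5/W = 41*W²/5 - 5/W = -5/W + 41*W²/5)
I(-131, 513) + D(-891) = -1542 + (⅕)*(-25 + 41*(-891)³)/(-891) = -1542 + (⅕)*(-1/891)*(-25 + 41*(-707347971)) = -1542 + (⅕)*(-1/891)*(-25 - 29001266811) = -1542 + (⅕)*(-1/891)*(-29001266836) = -1542 + 29001266836/4455 = 28994397226/4455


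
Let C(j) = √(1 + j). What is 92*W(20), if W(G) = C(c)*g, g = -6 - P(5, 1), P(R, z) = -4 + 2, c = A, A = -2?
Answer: -368*I ≈ -368.0*I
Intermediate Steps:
c = -2
P(R, z) = -2
g = -4 (g = -6 - 1*(-2) = -6 + 2 = -4)
W(G) = -4*I (W(G) = √(1 - 2)*(-4) = √(-1)*(-4) = I*(-4) = -4*I)
92*W(20) = 92*(-4*I) = -368*I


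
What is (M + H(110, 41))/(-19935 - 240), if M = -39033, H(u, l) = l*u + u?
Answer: 11471/6725 ≈ 1.7057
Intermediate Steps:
H(u, l) = u + l*u
(M + H(110, 41))/(-19935 - 240) = (-39033 + 110*(1 + 41))/(-19935 - 240) = (-39033 + 110*42)/(-20175) = (-39033 + 4620)*(-1/20175) = -34413*(-1/20175) = 11471/6725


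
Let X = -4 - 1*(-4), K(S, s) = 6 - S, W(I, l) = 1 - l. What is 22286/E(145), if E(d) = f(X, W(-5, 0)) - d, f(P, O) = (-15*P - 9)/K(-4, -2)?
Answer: -222860/1459 ≈ -152.75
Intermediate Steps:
X = 0 (X = -4 + 4 = 0)
f(P, O) = -9/10 - 3*P/2 (f(P, O) = (-15*P - 9)/(6 - 1*(-4)) = (-9 - 15*P)/(6 + 4) = (-9 - 15*P)/10 = (-9 - 15*P)*(1/10) = -9/10 - 3*P/2)
E(d) = -9/10 - d (E(d) = (-9/10 - 3/2*0) - d = (-9/10 + 0) - d = -9/10 - d)
22286/E(145) = 22286/(-9/10 - 1*145) = 22286/(-9/10 - 145) = 22286/(-1459/10) = 22286*(-10/1459) = -222860/1459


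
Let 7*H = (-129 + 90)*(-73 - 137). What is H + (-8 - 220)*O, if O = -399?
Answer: 92142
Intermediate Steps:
H = 1170 (H = ((-129 + 90)*(-73 - 137))/7 = (-39*(-210))/7 = (1/7)*8190 = 1170)
H + (-8 - 220)*O = 1170 + (-8 - 220)*(-399) = 1170 - 228*(-399) = 1170 + 90972 = 92142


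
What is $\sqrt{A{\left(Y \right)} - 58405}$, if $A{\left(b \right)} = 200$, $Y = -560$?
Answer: $i \sqrt{58205} \approx 241.26 i$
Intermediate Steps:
$\sqrt{A{\left(Y \right)} - 58405} = \sqrt{200 - 58405} = \sqrt{-58205} = i \sqrt{58205}$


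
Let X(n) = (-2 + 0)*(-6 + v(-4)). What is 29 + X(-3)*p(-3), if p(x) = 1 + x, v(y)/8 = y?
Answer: -123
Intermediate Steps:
v(y) = 8*y
X(n) = 76 (X(n) = (-2 + 0)*(-6 + 8*(-4)) = -2*(-6 - 32) = -2*(-38) = 76)
29 + X(-3)*p(-3) = 29 + 76*(1 - 3) = 29 + 76*(-2) = 29 - 152 = -123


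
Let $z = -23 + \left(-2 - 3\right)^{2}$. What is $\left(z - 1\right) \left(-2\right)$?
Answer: $-2$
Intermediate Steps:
$z = 2$ ($z = -23 + \left(-5\right)^{2} = -23 + 25 = 2$)
$\left(z - 1\right) \left(-2\right) = \left(2 - 1\right) \left(-2\right) = 1 \left(-2\right) = -2$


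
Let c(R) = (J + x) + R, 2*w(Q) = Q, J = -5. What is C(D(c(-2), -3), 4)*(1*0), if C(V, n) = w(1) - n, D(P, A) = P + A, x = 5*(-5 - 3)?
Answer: 0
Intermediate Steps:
w(Q) = Q/2
x = -40 (x = 5*(-8) = -40)
c(R) = -45 + R (c(R) = (-5 - 40) + R = -45 + R)
D(P, A) = A + P
C(V, n) = ½ - n (C(V, n) = (½)*1 - n = ½ - n)
C(D(c(-2), -3), 4)*(1*0) = (½ - 1*4)*(1*0) = (½ - 4)*0 = -7/2*0 = 0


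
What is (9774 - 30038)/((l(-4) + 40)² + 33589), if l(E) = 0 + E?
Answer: -20264/34885 ≈ -0.58088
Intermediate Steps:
l(E) = E
(9774 - 30038)/((l(-4) + 40)² + 33589) = (9774 - 30038)/((-4 + 40)² + 33589) = -20264/(36² + 33589) = -20264/(1296 + 33589) = -20264/34885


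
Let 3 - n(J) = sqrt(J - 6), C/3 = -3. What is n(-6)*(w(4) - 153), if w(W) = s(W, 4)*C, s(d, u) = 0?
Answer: -459 + 306*I*sqrt(3) ≈ -459.0 + 530.01*I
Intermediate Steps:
C = -9 (C = 3*(-3) = -9)
n(J) = 3 - sqrt(-6 + J) (n(J) = 3 - sqrt(J - 6) = 3 - sqrt(-6 + J))
w(W) = 0 (w(W) = 0*(-9) = 0)
n(-6)*(w(4) - 153) = (3 - sqrt(-6 - 6))*(0 - 153) = (3 - sqrt(-12))*(-153) = (3 - 2*I*sqrt(3))*(-153) = -459 + 306*I*sqrt(3)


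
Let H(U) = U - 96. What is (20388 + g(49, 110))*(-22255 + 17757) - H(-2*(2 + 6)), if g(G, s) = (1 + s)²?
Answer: -147124970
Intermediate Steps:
H(U) = -96 + U
(20388 + g(49, 110))*(-22255 + 17757) - H(-2*(2 + 6)) = (20388 + (1 + 110)²)*(-22255 + 17757) - (-96 - 2*(2 + 6)) = (20388 + 111²)*(-4498) - (-96 - 2*8) = (20388 + 12321)*(-4498) - (-96 - 16) = 32709*(-4498) - 1*(-112) = -147125082 + 112 = -147124970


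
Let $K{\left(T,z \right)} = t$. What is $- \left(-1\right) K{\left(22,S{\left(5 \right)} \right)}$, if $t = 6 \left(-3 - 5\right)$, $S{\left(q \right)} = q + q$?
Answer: $-48$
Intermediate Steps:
$S{\left(q \right)} = 2 q$
$t = -48$ ($t = 6 \left(-8\right) = -48$)
$K{\left(T,z \right)} = -48$
$- \left(-1\right) K{\left(22,S{\left(5 \right)} \right)} = - \left(-1\right) \left(-48\right) = \left(-1\right) 48 = -48$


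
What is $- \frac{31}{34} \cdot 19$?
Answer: $- \frac{589}{34} \approx -17.324$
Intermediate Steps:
$- \frac{31}{34} \cdot 19 = \left(-31\right) \frac{1}{34} \cdot 19 = \left(- \frac{31}{34}\right) 19 = - \frac{589}{34}$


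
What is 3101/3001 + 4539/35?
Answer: 13730074/105035 ≈ 130.72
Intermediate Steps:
3101/3001 + 4539/35 = 13730074/105035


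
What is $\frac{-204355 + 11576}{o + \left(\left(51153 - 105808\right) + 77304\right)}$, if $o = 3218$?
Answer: $- \frac{192779}{25867} \approx -7.4527$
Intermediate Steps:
$\frac{-204355 + 11576}{o + \left(\left(51153 - 105808\right) + 77304\right)} = \frac{-204355 + 11576}{3218 + \left(\left(51153 - 105808\right) + 77304\right)} = - \frac{192779}{3218 + \left(-54655 + 77304\right)} = - \frac{192779}{3218 + 22649} = - \frac{192779}{25867}$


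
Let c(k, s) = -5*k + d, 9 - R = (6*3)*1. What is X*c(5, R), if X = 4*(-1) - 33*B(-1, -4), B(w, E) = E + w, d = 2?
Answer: -3703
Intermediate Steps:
R = -9 (R = 9 - 6*3 = 9 - 18 = -9)
c(k, s) = 2 - 5*k (c(k, s) = -5*k + 2 = 2 - 5*k)
X = 161 (X = 4*(-1) - 33*(-4 - 1) = -4 - 33*(-5) = -4 + 165 = 161)
X*c(5, R) = 161*(2 - 5*5) = 161*(2 - 25) = 161*(-23) = -3703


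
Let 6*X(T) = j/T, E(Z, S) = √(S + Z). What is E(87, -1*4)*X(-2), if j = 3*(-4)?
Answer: √83 ≈ 9.1104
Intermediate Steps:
j = -12
X(T) = -2/T (X(T) = (-12/T)/6 = -2/T)
E(87, -1*4)*X(-2) = √(-1*4 + 87)*(-2/(-2)) = √(-4 + 87)*(-2*(-½)) = √83*1 = √83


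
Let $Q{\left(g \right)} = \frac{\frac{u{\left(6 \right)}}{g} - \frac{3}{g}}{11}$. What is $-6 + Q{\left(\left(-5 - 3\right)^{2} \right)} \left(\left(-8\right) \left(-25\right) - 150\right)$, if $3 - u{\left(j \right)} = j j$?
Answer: $- \frac{753}{88} \approx -8.5568$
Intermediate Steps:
$u{\left(j \right)} = 3 - j^{2}$ ($u{\left(j \right)} = 3 - j j = 3 - j^{2}$)
$Q{\left(g \right)} = - \frac{36}{11 g}$ ($Q{\left(g \right)} = \frac{\frac{3 - 6^{2}}{g} - \frac{3}{g}}{11} = \left(\frac{3 - 36}{g} - \frac{3}{g}\right) \frac{1}{11} = \left(- \frac{33}{g} - \frac{3}{g}\right) \frac{1}{11} = - \frac{36}{g} \frac{1}{11} = - \frac{36}{11 g}$)
$-6 + Q{\left(\left(-5 - 3\right)^{2} \right)} \left(\left(-8\right) \left(-25\right) - 150\right) = -6 + - \frac{36}{11 \left(-5 - 3\right)^{2}} \left(\left(-8\right) \left(-25\right) - 150\right) = -6 + - \frac{36}{11 \left(-8\right)^{2}} \left(200 - 150\right) = -6 + - \frac{36}{11 \cdot 64} \cdot 50 = -6 + \left(- \frac{36}{11}\right) \frac{1}{64} \cdot 50 = -6 - \frac{225}{88} = - \frac{753}{88}$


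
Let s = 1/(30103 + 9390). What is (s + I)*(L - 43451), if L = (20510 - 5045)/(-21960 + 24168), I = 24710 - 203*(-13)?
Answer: -17267885481975649/14533424 ≈ -1.1881e+9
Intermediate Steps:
I = 27349 (I = 24710 - 1*(-2639) = 24710 + 2639 = 27349)
L = 5155/736 (L = 15465/2208 = 15465*(1/2208) = 5155/736 ≈ 7.0041)
s = 1/39493 ≈ 2.5321e-5
(s + I)*(L - 43451) = (1/39493 + 27349)*(5155/736 - 43451) = (1080094058/39493)*(-31974781/736) = -17267885481975649/14533424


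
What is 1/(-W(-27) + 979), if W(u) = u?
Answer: 1/1006 ≈ 0.00099404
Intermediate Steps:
1/(-W(-27) + 979) = 1/(-1*(-27) + 979) = 1/(27 + 979) = 1/1006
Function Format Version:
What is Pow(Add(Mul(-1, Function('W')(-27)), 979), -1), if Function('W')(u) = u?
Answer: Rational(1, 1006) ≈ 0.00099404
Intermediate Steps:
Pow(Add(Mul(-1, Function('W')(-27)), 979), -1) = Pow(Add(Mul(-1, -27), 979), -1) = Pow(Add(27, 979), -1) = Pow(1006, -1) = Rational(1, 1006)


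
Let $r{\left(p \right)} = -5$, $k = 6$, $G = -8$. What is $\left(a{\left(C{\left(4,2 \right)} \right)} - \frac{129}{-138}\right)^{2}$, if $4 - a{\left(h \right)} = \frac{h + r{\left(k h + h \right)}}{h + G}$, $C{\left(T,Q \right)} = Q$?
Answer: $\frac{10404}{529} \approx 19.667$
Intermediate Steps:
$a{\left(h \right)} = 4 - \frac{-5 + h}{-8 + h}$ ($a{\left(h \right)} = 4 - \frac{h - 5}{h - 8} = 4 - \frac{-5 + h}{-8 + h}$)
$\left(a{\left(C{\left(4,2 \right)} \right)} - \frac{129}{-138}\right)^{2} = \left(\frac{3 \left(-9 + 2\right)}{-8 + 2} - \frac{129}{-138}\right)^{2} = \left(3 \frac{1}{-6} \left(-7\right) - - \frac{43}{46}\right)^{2} = \left(3 \left(- \frac{1}{6}\right) \left(-7\right) + \frac{43}{46}\right)^{2} = \left(\frac{7}{2} + \frac{43}{46}\right)^{2} = \left(\frac{102}{23}\right)^{2} = \frac{10404}{529}$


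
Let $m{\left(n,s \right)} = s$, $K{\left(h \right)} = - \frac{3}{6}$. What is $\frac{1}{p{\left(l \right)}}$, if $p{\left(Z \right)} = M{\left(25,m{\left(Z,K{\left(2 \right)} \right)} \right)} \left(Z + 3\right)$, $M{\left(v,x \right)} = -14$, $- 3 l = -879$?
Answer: $- \frac{1}{4144} \approx -0.00024131$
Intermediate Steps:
$K{\left(h \right)} = - \frac{1}{2}$ ($K{\left(h \right)} = \left(-3\right) \frac{1}{6} = - \frac{1}{2}$)
$l = 293$ ($l = \left(- \frac{1}{3}\right) \left(-879\right) = 293$)
$p{\left(Z \right)} = -42 - 14 Z$ ($p{\left(Z \right)} = - 14 \left(Z + 3\right) = - 14 \left(3 + Z\right) = -42 - 14 Z$)
$\frac{1}{p{\left(l \right)}} = \frac{1}{-42 - 4102} = \frac{1}{-4144} = - \frac{1}{4144}$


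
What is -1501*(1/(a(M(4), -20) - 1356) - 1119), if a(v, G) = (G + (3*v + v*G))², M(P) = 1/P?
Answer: 20637502669/12287 ≈ 1.6796e+6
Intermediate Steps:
a(v, G) = (G + 3*v + G*v)² (a(v, G) = (G + (3*v + G*v))² = (G + 3*v + G*v)²)
-1501*(1/(a(M(4), -20) - 1356) - 1119) = -1501*(1/((-20 + 3/4 - 20/4)² - 1356) - 1119) = -1501*(1/((-20 + 3*(¼) - 20*¼)² - 1356) - 1119) = -1501*(1/((-20 + ¾ - 5)² - 1356) - 1119) = -1501*(1/((-97/4)² - 1356) - 1119) = -1501*(1/(9409/16 - 1356) - 1119) = -1501*(1/(-12287/16) - 1119) = -1501*(-16/12287 - 1119) = -1501*(-13749169/12287) = 20637502669/12287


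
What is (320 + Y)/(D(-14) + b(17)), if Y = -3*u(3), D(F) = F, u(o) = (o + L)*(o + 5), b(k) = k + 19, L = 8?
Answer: 28/11 ≈ 2.5455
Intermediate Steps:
b(k) = 19 + k
u(o) = (5 + o)*(8 + o) (u(o) = (o + 8)*(o + 5) = (8 + o)*(5 + o) = (5 + o)*(8 + o))
Y = -264 (Y = -3*(40 + 3² + 13*3) = -3*(40 + 9 + 39) = -3*88 = -264)
(320 + Y)/(D(-14) + b(17)) = (320 - 264)/(-14 + (19 + 17)) = 56/(-14 + 36) = 56/22 = 56*(1/22) = 28/11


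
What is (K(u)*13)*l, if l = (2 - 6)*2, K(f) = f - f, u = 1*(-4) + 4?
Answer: 0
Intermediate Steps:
u = 0 (u = -4 + 4 = 0)
K(f) = 0
l = -8 (l = -4*2 = -8)
(K(u)*13)*l = (0*13)*(-8) = 0*(-8) = 0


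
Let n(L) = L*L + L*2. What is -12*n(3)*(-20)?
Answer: 3600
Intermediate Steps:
n(L) = L² + 2*L
-12*n(3)*(-20) = -36*(2 + 3)*(-20) = -36*5*(-20) = -12*15*(-20) = -180*(-20) = 3600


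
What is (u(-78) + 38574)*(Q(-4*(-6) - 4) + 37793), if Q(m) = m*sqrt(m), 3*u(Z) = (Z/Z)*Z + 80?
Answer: 4373557132/3 + 4628960*sqrt(5)/3 ≈ 1.4613e+9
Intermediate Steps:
u(Z) = 80/3 + Z/3 (u(Z) = ((Z/Z)*Z + 80)/3 = (1*Z + 80)/3 = (Z + 80)/3 = (80 + Z)/3 = 80/3 + Z/3)
Q(m) = m**(3/2)
(u(-78) + 38574)*(Q(-4*(-6) - 4) + 37793) = ((80/3 + (1/3)*(-78)) + 38574)*((-4*(-6) - 4)**(3/2) + 37793) = ((80/3 - 26) + 38574)*((24 - 4)**(3/2) + 37793) = (2/3 + 38574)*(20**(3/2) + 37793) = 115724*(40*sqrt(5) + 37793)/3 = 115724*(37793 + 40*sqrt(5))/3 = 4373557132/3 + 4628960*sqrt(5)/3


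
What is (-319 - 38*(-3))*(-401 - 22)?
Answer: 86715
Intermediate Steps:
(-319 - 38*(-3))*(-401 - 22) = (-319 + 114)*(-423) = -205*(-423) = 86715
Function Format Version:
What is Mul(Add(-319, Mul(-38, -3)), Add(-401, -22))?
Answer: 86715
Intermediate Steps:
Mul(Add(-319, Mul(-38, -3)), Add(-401, -22)) = Mul(Add(-319, 114), -423) = Mul(-205, -423) = 86715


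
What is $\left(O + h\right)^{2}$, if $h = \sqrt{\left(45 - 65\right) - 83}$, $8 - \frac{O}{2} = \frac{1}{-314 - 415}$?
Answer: $\frac{81357133}{531441} + \frac{23332 i \sqrt{103}}{729} \approx 153.09 + 324.82 i$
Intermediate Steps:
$O = \frac{11666}{729}$ ($O = 16 - \frac{2}{-314 - 415} = 16 - \frac{2}{-729} = 16 - - \frac{2}{729} = 16 + \frac{2}{729} = \frac{11666}{729} \approx 16.003$)
$h = i \sqrt{103}$ ($h = \sqrt{-20 - 83} = \sqrt{-103} = i \sqrt{103} \approx 10.149 i$)
$\left(O + h\right)^{2} = \left(\frac{11666}{729} + i \sqrt{103}\right)^{2}$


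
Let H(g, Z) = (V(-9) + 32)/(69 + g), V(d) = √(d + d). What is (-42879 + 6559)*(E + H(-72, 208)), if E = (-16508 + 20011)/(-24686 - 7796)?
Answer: 19066783280/48723 + 36320*I*√2 ≈ 3.9133e+5 + 51364.0*I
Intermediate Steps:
V(d) = √2*√d (V(d) = √(2*d) = √2*√d)
H(g, Z) = (32 + 3*I*√2)/(69 + g) (H(g, Z) = (√2*√(-9) + 32)/(69 + g) = (√2*(3*I) + 32)/(69 + g) = (3*I*√2 + 32)/(69 + g) = (32 + 3*I*√2)/(69 + g))
E = -3503/32482 (E = 3503/(-32482) = 3503*(-1/32482) = -3503/32482 ≈ -0.10784)
(-42879 + 6559)*(E + H(-72, 208)) = (-42879 + 6559)*(-3503/32482 + (32 + 3*I*√2)/(69 - 72)) = -36320*(-3503/32482 + (32 + 3*I*√2)/(-3)) = -36320*(-3503/32482 - (32 + 3*I*√2)/3) = -36320*(-3503/32482 + (-32/3 - I*√2)) = -36320*(-1049933/97446 - I*√2) = 19066783280/48723 + 36320*I*√2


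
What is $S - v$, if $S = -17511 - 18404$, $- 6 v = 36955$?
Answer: $- \frac{178535}{6} \approx -29756.0$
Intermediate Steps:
$v = - \frac{36955}{6}$ ($v = \left(- \frac{1}{6}\right) 36955 = - \frac{36955}{6} \approx -6159.2$)
$S = -35915$
$S - v = -35915 - - \frac{36955}{6} = -35915 + \frac{36955}{6} = - \frac{178535}{6}$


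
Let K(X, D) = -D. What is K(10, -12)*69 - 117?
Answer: 711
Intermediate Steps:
K(10, -12)*69 - 117 = -1*(-12)*69 - 117 = 12*69 - 117 = 828 - 117 = 711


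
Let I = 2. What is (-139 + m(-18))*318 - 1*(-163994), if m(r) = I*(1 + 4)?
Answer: 122972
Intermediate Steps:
m(r) = 10 (m(r) = 2*(1 + 4) = 2*5 = 10)
(-139 + m(-18))*318 - 1*(-163994) = (-139 + 10)*318 - 1*(-163994) = -129*318 + 163994 = -41022 + 163994 = 122972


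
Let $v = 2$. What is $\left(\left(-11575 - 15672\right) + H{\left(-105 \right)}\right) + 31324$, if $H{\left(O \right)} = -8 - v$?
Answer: $4067$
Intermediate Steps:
$H{\left(O \right)} = -10$ ($H{\left(O \right)} = -8 - 2 = -10$)
$\left(\left(-11575 - 15672\right) + H{\left(-105 \right)}\right) + 31324 = \left(\left(-11575 - 15672\right) - 10\right) + 31324 = \left(-27247 - 10\right) + 31324 = -27257 + 31324 = 4067$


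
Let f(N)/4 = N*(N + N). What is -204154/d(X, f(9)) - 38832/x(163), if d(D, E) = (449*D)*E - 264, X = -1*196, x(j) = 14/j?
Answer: -90239524327285/199593996 ≈ -4.5212e+5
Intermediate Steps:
f(N) = 8*N**2 (f(N) = 4*(N*(N + N)) = 4*(N*(2*N)) = 4*(2*N**2) = 8*N**2)
X = -196
d(D, E) = -264 + 449*D*E (d(D, E) = 449*D*E - 264 = -264 + 449*D*E)
-204154/d(X, f(9)) - 38832/x(163) = -204154/(-264 + 449*(-196)*(8*9**2)) - 38832/(14/163) = -204154/(-264 + 449*(-196)*(8*81)) - 38832/(14*(1/163)) = -204154/(-264 + 449*(-196)*648) - 38832/14/163 = -204154/(-264 - 57026592) - 38832*163/14 = -204154/(-57026856) - 3164808/7 = -204154*(-1/57026856) - 3164808/7 = 102077/28513428 - 3164808/7 = -90239524327285/199593996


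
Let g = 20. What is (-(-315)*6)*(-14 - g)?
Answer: -64260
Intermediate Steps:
(-(-315)*6)*(-14 - g) = (-(-315)*6)*(-14 - 1*20) = (-45*(-42))*(-14 - 20) = 1890*(-34) = -64260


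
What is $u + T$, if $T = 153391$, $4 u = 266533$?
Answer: $\frac{880097}{4} \approx 2.2002 \cdot 10^{5}$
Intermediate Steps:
$u = \frac{266533}{4}$ ($u = \frac{1}{4} \cdot 266533 = \frac{266533}{4} \approx 66633.0$)
$u + T = \frac{266533}{4} + 153391 = \frac{880097}{4}$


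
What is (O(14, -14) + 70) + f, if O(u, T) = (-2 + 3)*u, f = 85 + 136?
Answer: 305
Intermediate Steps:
f = 221
O(u, T) = u (O(u, T) = 1*u = u)
(O(14, -14) + 70) + f = (14 + 70) + 221 = 84 + 221 = 305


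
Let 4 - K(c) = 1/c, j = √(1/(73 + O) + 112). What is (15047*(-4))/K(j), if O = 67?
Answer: -23019708/1529 - 734*√548835/1529 ≈ -15411.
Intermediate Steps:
j = √548835/70 (j = √(1/(73 + 67) + 112) = √(1/140 + 112) = √(15681/140) = √548835/70 ≈ 10.583)
K(c) = 4 - 1/c
(15047*(-4))/K(j) = (15047*(-4))/(4 - 1/(√548835/70)) = -60188/(4 - 2*√548835/15681)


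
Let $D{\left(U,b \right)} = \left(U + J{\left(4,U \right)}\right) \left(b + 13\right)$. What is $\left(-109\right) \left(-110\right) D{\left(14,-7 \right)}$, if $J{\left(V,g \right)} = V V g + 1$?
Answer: $17193660$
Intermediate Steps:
$J{\left(V,g \right)} = 1 + g V^{2}$ ($J{\left(V,g \right)} = V^{2} g + 1 = g V^{2} + 1 = 1 + g V^{2}$)
$D{\left(U,b \right)} = \left(1 + 17 U\right) \left(13 + b\right)$ ($D{\left(U,b \right)} = \left(U + \left(1 + U 4^{2}\right)\right) \left(b + 13\right) = \left(U + \left(1 + U 16\right)\right) \left(13 + b\right) = \left(U + \left(1 + 16 U\right)\right) \left(13 + b\right) = \left(1 + 17 U\right) \left(13 + b\right)$)
$\left(-109\right) \left(-110\right) D{\left(14,-7 \right)} = \left(-109\right) \left(-110\right) \left(13 - 7 + 221 \cdot 14 + 17 \cdot 14 \left(-7\right)\right) = 11990 \left(13 - 7 + 3094 - 1666\right) = 11990 \cdot 1434 = 17193660$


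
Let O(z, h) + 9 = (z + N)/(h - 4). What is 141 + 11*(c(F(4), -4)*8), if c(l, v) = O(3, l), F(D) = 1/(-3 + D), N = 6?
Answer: -915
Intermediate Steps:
O(z, h) = -9 + (6 + z)/(-4 + h) (O(z, h) = -9 + (z + 6)/(h - 4) = -9 + (6 + z)/(-4 + h))
c(l, v) = (45 - 9*l)/(-4 + l) (c(l, v) = (42 + 3 - 9*l)/(-4 + l) = (45 - 9*l)/(-4 + l))
141 + 11*(c(F(4), -4)*8) = 141 + 11*((9*(5 - 1/(-3 + 4))/(-4 + 1/(-3 + 4)))*8) = 141 + 11*((9*(5 - 1/1)/(-4 + 1/1))*8) = 141 + 11*((9*(5 - 1*1)/(-4 + 1))*8) = 141 + 11*((9*(5 - 1)/(-3))*8) = 141 + 11*((9*(-1/3)*4)*8) = 141 + 11*(-12*8) = 141 + 11*(-96) = 141 - 1056 = -915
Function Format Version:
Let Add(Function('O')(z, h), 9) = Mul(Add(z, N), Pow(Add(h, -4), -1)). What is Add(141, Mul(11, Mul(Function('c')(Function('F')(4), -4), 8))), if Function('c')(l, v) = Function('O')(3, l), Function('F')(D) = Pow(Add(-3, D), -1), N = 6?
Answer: -915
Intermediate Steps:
Function('O')(z, h) = Add(-9, Mul(Pow(Add(-4, h), -1), Add(6, z))) (Function('O')(z, h) = Add(-9, Mul(Add(z, 6), Pow(Add(h, -4), -1))) = Add(-9, Mul(Add(6, z), Pow(Add(-4, h), -1))) = Add(-9, Mul(Pow(Add(-4, h), -1), Add(6, z))))
Function('c')(l, v) = Mul(Pow(Add(-4, l), -1), Add(45, Mul(-9, l))) (Function('c')(l, v) = Mul(Pow(Add(-4, l), -1), Add(42, 3, Mul(-9, l))) = Mul(Pow(Add(-4, l), -1), Add(45, Mul(-9, l))))
Add(141, Mul(11, Mul(Function('c')(Function('F')(4), -4), 8))) = Add(141, Mul(11, Mul(Mul(9, Pow(Add(-4, Pow(Add(-3, 4), -1)), -1), Add(5, Mul(-1, Pow(Add(-3, 4), -1)))), 8))) = Add(141, Mul(11, Mul(Mul(9, Pow(Add(-4, Pow(1, -1)), -1), Add(5, Mul(-1, Pow(1, -1)))), 8))) = Add(141, Mul(11, Mul(Mul(9, Pow(Add(-4, 1), -1), Add(5, Mul(-1, 1))), 8))) = Add(141, Mul(11, Mul(Mul(9, Pow(-3, -1), Add(5, -1)), 8))) = Add(141, Mul(11, Mul(Mul(9, Rational(-1, 3), 4), 8))) = Add(141, Mul(11, Mul(-12, 8))) = Add(141, Mul(11, -96)) = Add(141, -1056) = -915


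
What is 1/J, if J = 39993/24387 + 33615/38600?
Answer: 62755880/157566587 ≈ 0.39828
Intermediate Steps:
J = 157566587/62755880 (J = 39993*(1/24387) + 33615*(1/38600) = 13331/8129 + 6723/7720 = 157566587/62755880 ≈ 2.5108)
1/J = 1/(157566587/62755880) = 62755880/157566587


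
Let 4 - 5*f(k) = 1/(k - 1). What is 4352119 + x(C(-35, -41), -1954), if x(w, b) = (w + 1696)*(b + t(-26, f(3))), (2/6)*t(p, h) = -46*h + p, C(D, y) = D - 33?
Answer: 4433791/5 ≈ 8.8676e+5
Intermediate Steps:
f(k) = ⅘ - 1/(5*(-1 + k)) (f(k) = ⅘ - 1/(5*(k - 1)) = ⅘ - 1/(5*(-1 + k)))
C(D, y) = -33 + D
t(p, h) = -138*h + 3*p (t(p, h) = 3*(-46*h + p) = 3*(p - 46*h) = -138*h + 3*p)
x(w, b) = (1696 + w)*(-873/5 + b) (x(w, b) = (w + 1696)*(b + (-138*(-5 + 4*3)/(5*(-1 + 3)) + 3*(-26))) = (1696 + w)*(b + (-138*(-5 + 12)/(5*2) - 78)) = (1696 + w)*(b + (-138*7/(5*2) - 78)) = (1696 + w)*(b + (-138*7/10 - 78)) = (1696 + w)*(b + (-483/5 - 78)) = (1696 + w)*(b - 873/5) = (1696 + w)*(-873/5 + b))
4352119 + x(C(-35, -41), -1954) = 4352119 + (-1480608/5 + 1696*(-1954) - 873*(-33 - 35)/5 - 1954*(-33 - 35)) = 4352119 + (-1480608/5 - 3313984 - 873/5*(-68) - 1954*(-68)) = 4352119 + (-1480608/5 - 3313984 + 59364/5 + 132872) = 4352119 - 17326804/5 = 4433791/5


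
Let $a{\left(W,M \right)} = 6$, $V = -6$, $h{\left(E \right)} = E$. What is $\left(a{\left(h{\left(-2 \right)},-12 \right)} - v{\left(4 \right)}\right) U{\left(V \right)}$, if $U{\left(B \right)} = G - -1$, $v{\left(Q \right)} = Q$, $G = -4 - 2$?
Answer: $-10$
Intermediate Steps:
$G = -6$ ($G = -4 - 2 = -6$)
$U{\left(B \right)} = -5$ ($U{\left(B \right)} = -6 - -1 = -6 + 1 = -5$)
$\left(a{\left(h{\left(-2 \right)},-12 \right)} - v{\left(4 \right)}\right) U{\left(V \right)} = \left(6 - 4\right) \left(-5\right) = 2 \left(-5\right) = -10$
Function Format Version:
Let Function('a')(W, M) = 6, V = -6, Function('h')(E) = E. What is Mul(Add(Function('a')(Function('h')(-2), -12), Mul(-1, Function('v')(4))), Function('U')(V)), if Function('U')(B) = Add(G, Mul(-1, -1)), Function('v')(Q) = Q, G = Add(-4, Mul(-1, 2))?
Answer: -10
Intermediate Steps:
G = -6 (G = Add(-4, -2) = -6)
Function('U')(B) = -5 (Function('U')(B) = Add(-6, Mul(-1, -1)) = Add(-6, 1) = -5)
Mul(Add(Function('a')(Function('h')(-2), -12), Mul(-1, Function('v')(4))), Function('U')(V)) = Mul(Add(6, Mul(-1, 4)), -5) = Mul(Add(6, -4), -5) = Mul(2, -5) = -10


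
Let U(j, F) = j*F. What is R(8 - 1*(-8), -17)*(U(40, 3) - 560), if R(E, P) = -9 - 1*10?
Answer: 8360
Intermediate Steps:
U(j, F) = F*j
R(E, P) = -19 (R(E, P) = -9 - 10 = -19)
R(8 - 1*(-8), -17)*(U(40, 3) - 560) = -19*(3*40 - 560) = -19*(120 - 560) = -19*(-440) = 8360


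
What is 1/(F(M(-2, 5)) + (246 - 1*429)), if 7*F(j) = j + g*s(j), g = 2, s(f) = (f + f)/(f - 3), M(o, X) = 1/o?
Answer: -98/17933 ≈ -0.0054648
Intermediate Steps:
M(o, X) = 1/o
s(f) = 2*f/(-3 + f) (s(f) = (2*f)/(-3 + f) = 2*f/(-3 + f))
F(j) = j/7 + 4*j/(7*(-3 + j)) (F(j) = (j + 2*(2*j/(-3 + j)))/7 = (j + 4*j/(-3 + j))/7 = j/7 + 4*j/(7*(-3 + j)))
1/(F(M(-2, 5)) + (246 - 1*429)) = 1/((⅐)*(1 + 1/(-2))/(-2*(-3 + 1/(-2))) + (246 - 1*429)) = 1/((⅐)*(-½)*(1 - ½)/(-3 - ½) + (246 - 429)) = 1/((⅐)*(-½)*(½)/(-7/2) - 183) = 1/((⅐)*(-½)*(-2/7)*(½) - 183) = 1/(1/98 - 183) = 1/(-17933/98) = -98/17933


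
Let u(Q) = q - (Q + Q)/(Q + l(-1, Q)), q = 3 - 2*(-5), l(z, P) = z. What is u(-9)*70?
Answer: 784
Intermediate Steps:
q = 13 (q = 3 + 10 = 13)
u(Q) = 13 - 2*Q/(-1 + Q) (u(Q) = 13 - (Q + Q)/(Q - 1) = 13 - 2*Q/(-1 + Q))
u(-9)*70 = ((-13 + 11*(-9))/(-1 - 9))*70 = ((-13 - 99)/(-10))*70 = -⅒*(-112)*70 = (56/5)*70 = 784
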